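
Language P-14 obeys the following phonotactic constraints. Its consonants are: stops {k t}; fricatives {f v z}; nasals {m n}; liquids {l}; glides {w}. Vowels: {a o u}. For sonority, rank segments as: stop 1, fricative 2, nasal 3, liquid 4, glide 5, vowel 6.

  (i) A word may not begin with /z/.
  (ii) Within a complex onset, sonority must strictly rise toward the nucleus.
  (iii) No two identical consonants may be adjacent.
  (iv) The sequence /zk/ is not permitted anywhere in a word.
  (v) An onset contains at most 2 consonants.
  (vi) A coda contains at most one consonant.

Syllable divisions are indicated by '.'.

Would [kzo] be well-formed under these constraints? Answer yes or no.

yes

[kzo] — σ1 onset /kz/ (1→2 rises), coda /∅/ ok → well-formed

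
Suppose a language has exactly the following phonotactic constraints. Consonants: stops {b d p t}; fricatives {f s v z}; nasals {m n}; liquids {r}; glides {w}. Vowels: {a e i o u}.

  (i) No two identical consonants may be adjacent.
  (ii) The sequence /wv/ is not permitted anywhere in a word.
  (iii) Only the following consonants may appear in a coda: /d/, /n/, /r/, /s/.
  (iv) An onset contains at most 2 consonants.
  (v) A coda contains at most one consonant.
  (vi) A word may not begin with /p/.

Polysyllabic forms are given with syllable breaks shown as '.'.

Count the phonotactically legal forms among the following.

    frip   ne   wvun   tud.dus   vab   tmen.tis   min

frip — violates constraint (iii): syllable 1 coda contains /p/, which is not a licensed coda consonant → phonotactically illegal
ne — σ1 onset /n/, coda /∅/ ok → phonotactically legal
wvun — violates constraint (ii): contains banned sequence /wv/ → phonotactically illegal
tud.dus — violates constraint (i): adjacent identical consonants /dd/ → phonotactically illegal
vab — violates constraint (iii): syllable 1 coda contains /b/, which is not a licensed coda consonant → phonotactically illegal
tmen.tis — σ1 onset /tm/ (2C), coda /n/ ok; σ2 onset /t/, coda /s/ ok → phonotactically legal
min — σ1 onset /m/, coda /n/ ok → phonotactically legal
Phonotactically legal: ne, tmen.tis, min → 3.

3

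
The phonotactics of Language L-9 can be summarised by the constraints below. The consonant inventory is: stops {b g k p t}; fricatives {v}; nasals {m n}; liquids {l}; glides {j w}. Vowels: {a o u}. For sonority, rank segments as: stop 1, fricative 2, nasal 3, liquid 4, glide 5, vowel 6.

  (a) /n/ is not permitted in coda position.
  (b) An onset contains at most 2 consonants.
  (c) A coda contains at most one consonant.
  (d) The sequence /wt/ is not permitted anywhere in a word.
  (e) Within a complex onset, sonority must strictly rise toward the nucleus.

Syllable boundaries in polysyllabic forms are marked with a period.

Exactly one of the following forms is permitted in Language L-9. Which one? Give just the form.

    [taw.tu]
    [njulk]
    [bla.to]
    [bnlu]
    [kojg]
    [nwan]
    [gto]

[bla.to]

[taw.tu] — violates constraint (d): contains banned sequence /wt/ → not permitted
[njulk] — violates constraint (c): syllable 1 coda /lk/ has 2 consonants (> 1) → not permitted
[bla.to] — σ1 onset /bl/ (1→4 rises), coda /∅/ ok; σ2 onset /t/, coda /∅/ ok → permitted
[bnlu] — violates constraint (b): syllable 1 onset /bnl/ has 3 consonants (> 2) → not permitted
[kojg] — violates constraint (c): syllable 1 coda /jg/ has 2 consonants (> 1) → not permitted
[nwan] — violates constraint (a): syllable 1 coda contains /n/ → not permitted
[gto] — violates constraint (e): syllable 1 onset /gt/: /g/ (stop, 1) → /t/ (stop, 1) does not rise → not permitted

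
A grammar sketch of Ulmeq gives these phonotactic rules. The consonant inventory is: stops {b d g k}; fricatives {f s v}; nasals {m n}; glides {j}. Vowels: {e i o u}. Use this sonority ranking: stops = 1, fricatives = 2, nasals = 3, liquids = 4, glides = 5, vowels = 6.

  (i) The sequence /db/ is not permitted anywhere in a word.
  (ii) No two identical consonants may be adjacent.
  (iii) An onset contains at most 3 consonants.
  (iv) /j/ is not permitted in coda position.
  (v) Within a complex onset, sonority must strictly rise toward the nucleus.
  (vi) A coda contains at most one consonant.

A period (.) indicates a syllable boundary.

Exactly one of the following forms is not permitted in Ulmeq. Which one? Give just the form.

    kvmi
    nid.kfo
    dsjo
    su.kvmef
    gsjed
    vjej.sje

kvmi — σ1 onset /kvm/ (1→2→3 rises), coda /∅/ ok → permitted
nid.kfo — σ1 onset /n/, coda /d/ ok; σ2 onset /kf/ (1→2 rises), coda /∅/ ok → permitted
dsjo — σ1 onset /dsj/ (1→2→5 rises), coda /∅/ ok → permitted
su.kvmef — σ1 onset /s/, coda /∅/ ok; σ2 onset /kvm/ (1→2→3 rises), coda /f/ ok → permitted
gsjed — σ1 onset /gsj/ (1→2→5 rises), coda /d/ ok → permitted
vjej.sje — violates constraint (iv): syllable 1 coda contains /j/ → not permitted

vjej.sje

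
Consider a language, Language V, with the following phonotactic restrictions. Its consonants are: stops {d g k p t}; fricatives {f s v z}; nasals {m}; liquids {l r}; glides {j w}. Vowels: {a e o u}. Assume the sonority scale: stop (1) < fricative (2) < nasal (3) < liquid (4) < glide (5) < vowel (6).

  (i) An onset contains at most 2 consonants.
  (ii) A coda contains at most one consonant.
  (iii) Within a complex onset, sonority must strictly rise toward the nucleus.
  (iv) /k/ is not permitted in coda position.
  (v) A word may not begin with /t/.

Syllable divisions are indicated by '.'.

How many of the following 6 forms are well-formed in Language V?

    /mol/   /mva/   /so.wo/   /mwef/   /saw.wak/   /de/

/mol/ — σ1 onset /m/, coda /l/ ok → well-formed
/mva/ — violates constraint (iii): syllable 1 onset /mv/: /m/ (nasal, 3) → /v/ (fricative, 2) does not rise → ill-formed
/so.wo/ — σ1 onset /s/, coda /∅/ ok; σ2 onset /w/, coda /∅/ ok → well-formed
/mwef/ — σ1 onset /mw/ (3→5 rises), coda /f/ ok → well-formed
/saw.wak/ — violates constraint (iv): syllable 2 coda contains /k/ → ill-formed
/de/ — σ1 onset /d/, coda /∅/ ok → well-formed
Well-formed: /mol/, /so.wo/, /mwef/, /de/ → 4.

4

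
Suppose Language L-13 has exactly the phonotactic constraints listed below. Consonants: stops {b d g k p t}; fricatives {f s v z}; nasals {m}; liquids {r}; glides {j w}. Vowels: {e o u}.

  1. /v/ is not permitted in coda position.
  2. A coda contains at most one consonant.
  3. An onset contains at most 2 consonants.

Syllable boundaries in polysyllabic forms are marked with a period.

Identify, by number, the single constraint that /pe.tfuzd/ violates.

2

/pe.tfuzd/: syllable 2 coda /zd/ has 2 consonants (> 1).
This is a violation of constraint 2: "A coda contains at most one consonant."
The remaining constraints (1, 3) are satisfied.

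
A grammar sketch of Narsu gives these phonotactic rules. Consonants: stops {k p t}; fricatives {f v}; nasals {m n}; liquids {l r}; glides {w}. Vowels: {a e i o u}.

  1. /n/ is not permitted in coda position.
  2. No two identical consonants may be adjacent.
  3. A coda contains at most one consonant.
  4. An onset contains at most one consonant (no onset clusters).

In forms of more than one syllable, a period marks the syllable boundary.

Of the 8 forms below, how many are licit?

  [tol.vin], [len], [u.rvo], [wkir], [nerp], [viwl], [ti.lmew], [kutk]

0

[tol.vin] — violates constraint 1: syllable 2 coda contains /n/ → illicit
[len] — violates constraint 1: syllable 1 coda contains /n/ → illicit
[u.rvo] — violates constraint 4: syllable 2 onset /rv/ has 2 consonants (> 1) → illicit
[wkir] — violates constraint 4: syllable 1 onset /wk/ has 2 consonants (> 1) → illicit
[nerp] — violates constraint 3: syllable 1 coda /rp/ has 2 consonants (> 1) → illicit
[viwl] — violates constraint 3: syllable 1 coda /wl/ has 2 consonants (> 1) → illicit
[ti.lmew] — violates constraint 4: syllable 2 onset /lm/ has 2 consonants (> 1) → illicit
[kutk] — violates constraint 3: syllable 1 coda /tk/ has 2 consonants (> 1) → illicit
No form is licit → 0.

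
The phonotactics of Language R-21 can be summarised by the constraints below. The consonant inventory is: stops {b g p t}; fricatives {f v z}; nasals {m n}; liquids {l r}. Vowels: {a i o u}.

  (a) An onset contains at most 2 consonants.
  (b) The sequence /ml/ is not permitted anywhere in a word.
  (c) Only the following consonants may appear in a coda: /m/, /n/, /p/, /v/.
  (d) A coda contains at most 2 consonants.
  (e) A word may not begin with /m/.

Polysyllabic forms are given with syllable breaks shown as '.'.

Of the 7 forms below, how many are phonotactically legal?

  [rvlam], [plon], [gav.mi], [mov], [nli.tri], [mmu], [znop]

4

[rvlam] — violates constraint (a): syllable 1 onset /rvl/ has 3 consonants (> 2) → phonotactically illegal
[plon] — σ1 onset /pl/ (2C), coda /n/ ok → phonotactically legal
[gav.mi] — σ1 onset /g/, coda /v/ ok; σ2 onset /m/, coda /∅/ ok → phonotactically legal
[mov] — violates constraint (e): word begins with /m/ → phonotactically illegal
[nli.tri] — σ1 onset /nl/ (2C), coda /∅/ ok; σ2 onset /tr/ (2C), coda /∅/ ok → phonotactically legal
[mmu] — violates constraint (e): word begins with /m/ → phonotactically illegal
[znop] — σ1 onset /zn/ (2C), coda /p/ ok → phonotactically legal
Phonotactically legal: [plon], [gav.mi], [nli.tri], [znop] → 4.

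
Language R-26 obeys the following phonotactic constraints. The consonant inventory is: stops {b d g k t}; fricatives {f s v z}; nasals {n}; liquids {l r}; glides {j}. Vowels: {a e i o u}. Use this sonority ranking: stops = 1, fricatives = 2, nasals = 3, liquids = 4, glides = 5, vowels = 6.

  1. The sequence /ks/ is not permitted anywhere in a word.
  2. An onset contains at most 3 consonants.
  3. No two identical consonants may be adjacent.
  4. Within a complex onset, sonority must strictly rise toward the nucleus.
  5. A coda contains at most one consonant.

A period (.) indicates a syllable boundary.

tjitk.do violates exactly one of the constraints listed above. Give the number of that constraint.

tjitk.do: syllable 1 coda /tk/ has 2 consonants (> 1).
This is a violation of constraint 5: "A coda contains at most one consonant."
The remaining constraints (1, 2, 3, 4) are satisfied.

5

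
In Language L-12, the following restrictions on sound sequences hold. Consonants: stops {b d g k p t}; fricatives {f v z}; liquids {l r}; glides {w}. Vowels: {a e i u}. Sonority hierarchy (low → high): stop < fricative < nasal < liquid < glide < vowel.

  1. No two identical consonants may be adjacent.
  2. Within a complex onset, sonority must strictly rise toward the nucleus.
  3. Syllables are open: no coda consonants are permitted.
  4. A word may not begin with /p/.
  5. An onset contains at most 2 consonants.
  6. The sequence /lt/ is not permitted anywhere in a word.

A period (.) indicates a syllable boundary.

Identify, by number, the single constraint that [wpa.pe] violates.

[wpa.pe]: syllable 1 onset /wp/: /w/ (glide, 5) → /p/ (stop, 1) does not rise.
This is a violation of constraint 2: "Within a complex onset, sonority must strictly rise toward the nucleus."
The remaining constraints (1, 3, 4, 5, 6) are satisfied.

2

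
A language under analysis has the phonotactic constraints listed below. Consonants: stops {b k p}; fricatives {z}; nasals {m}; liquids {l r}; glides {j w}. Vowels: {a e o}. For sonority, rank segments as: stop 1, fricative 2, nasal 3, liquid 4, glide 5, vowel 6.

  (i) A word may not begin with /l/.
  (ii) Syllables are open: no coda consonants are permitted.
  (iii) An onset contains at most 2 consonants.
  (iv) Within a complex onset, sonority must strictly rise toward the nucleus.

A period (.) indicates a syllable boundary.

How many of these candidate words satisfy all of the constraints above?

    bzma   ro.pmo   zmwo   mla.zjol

bzma — violates constraint (iii): syllable 1 onset /bzm/ has 3 consonants (> 2) → not permitted
ro.pmo — σ1 onset /r/, coda /∅/ ok; σ2 onset /pm/ (1→3 rises), coda /∅/ ok → permitted
zmwo — violates constraint (iii): syllable 1 onset /zmw/ has 3 consonants (> 2) → not permitted
mla.zjol — violates constraint (ii): syllable 2 coda /l/ has 1 consonant (> 0) → not permitted
Permitted: ro.pmo → 1.

1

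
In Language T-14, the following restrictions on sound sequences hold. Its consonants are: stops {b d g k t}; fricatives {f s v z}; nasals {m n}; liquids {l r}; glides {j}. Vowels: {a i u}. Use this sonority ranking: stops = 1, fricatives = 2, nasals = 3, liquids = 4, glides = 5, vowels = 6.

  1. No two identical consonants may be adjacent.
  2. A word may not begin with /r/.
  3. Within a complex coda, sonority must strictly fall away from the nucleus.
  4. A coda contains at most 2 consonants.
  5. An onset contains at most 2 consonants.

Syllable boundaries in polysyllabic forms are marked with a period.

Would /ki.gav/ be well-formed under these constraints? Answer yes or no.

yes

/ki.gav/ — σ1 onset /k/, coda /∅/ ok; σ2 onset /g/, coda /v/ ok → well-formed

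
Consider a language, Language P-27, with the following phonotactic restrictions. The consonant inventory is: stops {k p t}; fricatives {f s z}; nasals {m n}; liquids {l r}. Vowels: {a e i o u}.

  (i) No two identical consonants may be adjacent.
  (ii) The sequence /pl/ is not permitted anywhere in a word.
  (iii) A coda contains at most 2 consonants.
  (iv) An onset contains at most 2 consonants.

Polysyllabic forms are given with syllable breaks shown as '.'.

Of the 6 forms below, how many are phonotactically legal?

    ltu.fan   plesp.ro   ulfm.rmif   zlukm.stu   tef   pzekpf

ltu.fan — σ1 onset /lt/ (2C), coda /∅/ ok; σ2 onset /f/, coda /n/ ok → phonotactically legal
plesp.ro — violates constraint (ii): contains banned sequence /pl/ → phonotactically illegal
ulfm.rmif — violates constraint (iii): syllable 1 coda /lfm/ has 3 consonants (> 2) → phonotactically illegal
zlukm.stu — σ1 onset /zl/ (2C), coda /km/ (2C) ok; σ2 onset /st/ (2C), coda /∅/ ok → phonotactically legal
tef — σ1 onset /t/, coda /f/ ok → phonotactically legal
pzekpf — violates constraint (iii): syllable 1 coda /kpf/ has 3 consonants (> 2) → phonotactically illegal
Phonotactically legal: ltu.fan, zlukm.stu, tef → 3.

3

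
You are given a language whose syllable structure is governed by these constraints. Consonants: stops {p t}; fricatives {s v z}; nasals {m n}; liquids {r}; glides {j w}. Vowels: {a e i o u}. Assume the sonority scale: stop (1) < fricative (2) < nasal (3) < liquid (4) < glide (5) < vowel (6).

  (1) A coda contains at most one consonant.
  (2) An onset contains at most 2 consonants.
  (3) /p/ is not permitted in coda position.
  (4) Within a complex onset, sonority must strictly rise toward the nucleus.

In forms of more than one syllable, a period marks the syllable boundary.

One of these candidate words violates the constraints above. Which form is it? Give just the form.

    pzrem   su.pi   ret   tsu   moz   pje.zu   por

pzrem — violates constraint 2: syllable 1 onset /pzr/ has 3 consonants (> 2) → not permitted
su.pi — σ1 onset /s/, coda /∅/ ok; σ2 onset /p/, coda /∅/ ok → permitted
ret — σ1 onset /r/, coda /t/ ok → permitted
tsu — σ1 onset /ts/ (1→2 rises), coda /∅/ ok → permitted
moz — σ1 onset /m/, coda /z/ ok → permitted
pje.zu — σ1 onset /pj/ (1→5 rises), coda /∅/ ok; σ2 onset /z/, coda /∅/ ok → permitted
por — σ1 onset /p/, coda /r/ ok → permitted

pzrem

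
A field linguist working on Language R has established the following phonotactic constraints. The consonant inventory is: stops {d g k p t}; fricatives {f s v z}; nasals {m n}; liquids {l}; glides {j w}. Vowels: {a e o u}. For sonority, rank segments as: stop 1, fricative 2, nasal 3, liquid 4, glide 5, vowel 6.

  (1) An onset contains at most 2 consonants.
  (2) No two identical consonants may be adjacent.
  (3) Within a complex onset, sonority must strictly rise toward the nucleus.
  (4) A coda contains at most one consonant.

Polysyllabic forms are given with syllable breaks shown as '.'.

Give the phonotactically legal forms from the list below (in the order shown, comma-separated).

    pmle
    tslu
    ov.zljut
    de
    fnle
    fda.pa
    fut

de, fut

pmle — violates constraint 1: syllable 1 onset /pml/ has 3 consonants (> 2) → phonotactically illegal
tslu — violates constraint 1: syllable 1 onset /tsl/ has 3 consonants (> 2) → phonotactically illegal
ov.zljut — violates constraint 1: syllable 2 onset /zlj/ has 3 consonants (> 2) → phonotactically illegal
de — σ1 onset /d/, coda /∅/ ok → phonotactically legal
fnle — violates constraint 1: syllable 1 onset /fnl/ has 3 consonants (> 2) → phonotactically illegal
fda.pa — violates constraint 3: syllable 1 onset /fd/: /f/ (fricative, 2) → /d/ (stop, 1) does not rise → phonotactically illegal
fut — σ1 onset /f/, coda /t/ ok → phonotactically legal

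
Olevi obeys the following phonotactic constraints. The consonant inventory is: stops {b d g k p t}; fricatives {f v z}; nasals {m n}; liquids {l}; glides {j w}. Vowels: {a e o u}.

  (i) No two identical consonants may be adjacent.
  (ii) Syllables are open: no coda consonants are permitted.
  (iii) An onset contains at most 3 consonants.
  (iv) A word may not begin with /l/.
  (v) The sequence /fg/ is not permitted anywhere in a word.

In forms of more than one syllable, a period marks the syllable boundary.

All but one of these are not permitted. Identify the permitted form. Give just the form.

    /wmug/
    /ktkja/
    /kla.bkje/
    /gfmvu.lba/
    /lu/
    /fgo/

/kla.bkje/

/wmug/ — violates constraint (ii): syllable 1 coda /g/ has 1 consonant (> 0) → not permitted
/ktkja/ — violates constraint (iii): syllable 1 onset /ktkj/ has 4 consonants (> 3) → not permitted
/kla.bkje/ — σ1 onset /kl/ (2C), coda /∅/ ok; σ2 onset /bkj/ (3C), coda /∅/ ok → permitted
/gfmvu.lba/ — violates constraint (iii): syllable 1 onset /gfmv/ has 4 consonants (> 3) → not permitted
/lu/ — violates constraint (iv): word begins with /l/ → not permitted
/fgo/ — violates constraint (v): contains banned sequence /fg/ → not permitted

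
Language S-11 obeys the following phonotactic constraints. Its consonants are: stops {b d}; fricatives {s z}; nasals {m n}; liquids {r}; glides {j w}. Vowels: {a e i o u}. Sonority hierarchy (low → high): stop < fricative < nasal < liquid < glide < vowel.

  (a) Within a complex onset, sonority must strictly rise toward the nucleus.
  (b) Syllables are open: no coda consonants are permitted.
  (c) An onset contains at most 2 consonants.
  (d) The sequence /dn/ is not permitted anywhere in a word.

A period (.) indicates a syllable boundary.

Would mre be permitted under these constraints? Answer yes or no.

mre — σ1 onset /mr/ (3→4 rises), coda /∅/ ok → permitted

yes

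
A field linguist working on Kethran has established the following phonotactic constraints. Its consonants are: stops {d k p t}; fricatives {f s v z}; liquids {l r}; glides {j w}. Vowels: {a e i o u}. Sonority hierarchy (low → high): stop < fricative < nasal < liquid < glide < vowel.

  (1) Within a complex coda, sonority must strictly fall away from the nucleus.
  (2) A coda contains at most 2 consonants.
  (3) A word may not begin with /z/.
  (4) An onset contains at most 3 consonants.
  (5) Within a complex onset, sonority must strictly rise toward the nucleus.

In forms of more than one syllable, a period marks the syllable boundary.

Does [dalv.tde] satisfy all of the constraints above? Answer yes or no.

no

[dalv.tde] — violates constraint 5: syllable 2 onset /td/: /t/ (stop, 1) → /d/ (stop, 1) does not rise → illicit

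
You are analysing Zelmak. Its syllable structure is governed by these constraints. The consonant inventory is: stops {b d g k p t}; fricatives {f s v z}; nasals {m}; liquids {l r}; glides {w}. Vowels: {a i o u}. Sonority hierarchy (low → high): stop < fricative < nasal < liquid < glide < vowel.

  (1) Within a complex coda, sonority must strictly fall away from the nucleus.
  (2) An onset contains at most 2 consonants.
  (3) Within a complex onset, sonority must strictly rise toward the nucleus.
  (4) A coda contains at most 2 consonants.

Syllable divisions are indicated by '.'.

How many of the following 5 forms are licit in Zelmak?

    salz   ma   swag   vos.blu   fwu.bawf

salz — σ1 onset /s/, coda /lz/ (4→2 falls) ok → licit
ma — σ1 onset /m/, coda /∅/ ok → licit
swag — σ1 onset /sw/ (2→5 rises), coda /g/ ok → licit
vos.blu — σ1 onset /v/, coda /s/ ok; σ2 onset /bl/ (1→4 rises), coda /∅/ ok → licit
fwu.bawf — σ1 onset /fw/ (2→5 rises), coda /∅/ ok; σ2 onset /b/, coda /wf/ (5→2 falls) ok → licit
Licit: salz, ma, swag, vos.blu, fwu.bawf → 5.

5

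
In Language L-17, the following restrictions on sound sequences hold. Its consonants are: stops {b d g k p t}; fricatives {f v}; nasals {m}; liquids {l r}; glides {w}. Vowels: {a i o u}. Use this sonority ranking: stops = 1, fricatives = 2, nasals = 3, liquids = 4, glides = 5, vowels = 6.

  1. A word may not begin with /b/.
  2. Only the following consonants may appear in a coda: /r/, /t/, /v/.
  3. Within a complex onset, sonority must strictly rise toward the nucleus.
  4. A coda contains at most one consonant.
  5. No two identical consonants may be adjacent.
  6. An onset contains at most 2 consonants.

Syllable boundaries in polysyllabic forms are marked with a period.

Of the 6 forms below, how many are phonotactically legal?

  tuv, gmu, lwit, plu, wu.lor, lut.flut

6

tuv — σ1 onset /t/, coda /v/ ok → phonotactically legal
gmu — σ1 onset /gm/ (1→3 rises), coda /∅/ ok → phonotactically legal
lwit — σ1 onset /lw/ (4→5 rises), coda /t/ ok → phonotactically legal
plu — σ1 onset /pl/ (1→4 rises), coda /∅/ ok → phonotactically legal
wu.lor — σ1 onset /w/, coda /∅/ ok; σ2 onset /l/, coda /r/ ok → phonotactically legal
lut.flut — σ1 onset /l/, coda /t/ ok; σ2 onset /fl/ (2→4 rises), coda /t/ ok → phonotactically legal
Phonotactically legal: tuv, gmu, lwit, plu, wu.lor, lut.flut → 6.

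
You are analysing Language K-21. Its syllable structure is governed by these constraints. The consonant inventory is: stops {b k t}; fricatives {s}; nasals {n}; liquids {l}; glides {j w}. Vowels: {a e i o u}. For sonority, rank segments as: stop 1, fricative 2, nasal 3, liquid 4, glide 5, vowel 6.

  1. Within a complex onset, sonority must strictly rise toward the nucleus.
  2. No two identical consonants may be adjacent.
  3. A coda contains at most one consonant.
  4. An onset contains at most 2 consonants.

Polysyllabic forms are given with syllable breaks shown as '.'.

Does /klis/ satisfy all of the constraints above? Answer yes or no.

yes

/klis/ — σ1 onset /kl/ (1→4 rises), coda /s/ ok → well-formed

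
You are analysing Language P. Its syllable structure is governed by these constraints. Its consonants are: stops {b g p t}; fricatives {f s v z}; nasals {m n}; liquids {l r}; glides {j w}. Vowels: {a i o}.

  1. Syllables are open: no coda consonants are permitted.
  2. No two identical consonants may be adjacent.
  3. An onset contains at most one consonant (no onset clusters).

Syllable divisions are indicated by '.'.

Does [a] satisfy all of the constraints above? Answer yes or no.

[a] — σ1 onset /∅/, coda /∅/ ok → permitted

yes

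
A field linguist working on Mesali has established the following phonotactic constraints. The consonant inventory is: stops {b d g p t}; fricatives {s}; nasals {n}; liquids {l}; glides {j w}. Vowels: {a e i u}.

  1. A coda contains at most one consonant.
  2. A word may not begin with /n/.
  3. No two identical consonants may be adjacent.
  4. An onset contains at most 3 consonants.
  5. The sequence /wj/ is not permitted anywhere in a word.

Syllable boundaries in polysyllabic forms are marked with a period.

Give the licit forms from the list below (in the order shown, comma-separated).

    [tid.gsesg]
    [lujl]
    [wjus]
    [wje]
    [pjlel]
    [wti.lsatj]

[pjlel]

[tid.gsesg] — violates constraint 1: syllable 2 coda /sg/ has 2 consonants (> 1) → illicit
[lujl] — violates constraint 1: syllable 1 coda /jl/ has 2 consonants (> 1) → illicit
[wjus] — violates constraint 5: contains banned sequence /wj/ → illicit
[wje] — violates constraint 5: contains banned sequence /wj/ → illicit
[pjlel] — σ1 onset /pjl/ (3C), coda /l/ ok → licit
[wti.lsatj] — violates constraint 1: syllable 2 coda /tj/ has 2 consonants (> 1) → illicit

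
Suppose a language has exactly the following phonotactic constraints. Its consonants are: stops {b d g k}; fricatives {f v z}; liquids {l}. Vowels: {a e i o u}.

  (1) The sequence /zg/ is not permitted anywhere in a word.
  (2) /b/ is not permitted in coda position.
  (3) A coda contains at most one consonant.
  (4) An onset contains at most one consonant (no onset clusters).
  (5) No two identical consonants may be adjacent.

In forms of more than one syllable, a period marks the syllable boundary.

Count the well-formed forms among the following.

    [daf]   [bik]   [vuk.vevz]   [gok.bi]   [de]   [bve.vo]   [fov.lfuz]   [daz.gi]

4

[daf] — σ1 onset /d/, coda /f/ ok → well-formed
[bik] — σ1 onset /b/, coda /k/ ok → well-formed
[vuk.vevz] — violates constraint 3: syllable 2 coda /vz/ has 2 consonants (> 1) → ill-formed
[gok.bi] — σ1 onset /g/, coda /k/ ok; σ2 onset /b/, coda /∅/ ok → well-formed
[de] — σ1 onset /d/, coda /∅/ ok → well-formed
[bve.vo] — violates constraint 4: syllable 1 onset /bv/ has 2 consonants (> 1) → ill-formed
[fov.lfuz] — violates constraint 4: syllable 2 onset /lf/ has 2 consonants (> 1) → ill-formed
[daz.gi] — violates constraint 1: contains banned sequence /zg/ → ill-formed
Well-formed: [daf], [bik], [gok.bi], [de] → 4.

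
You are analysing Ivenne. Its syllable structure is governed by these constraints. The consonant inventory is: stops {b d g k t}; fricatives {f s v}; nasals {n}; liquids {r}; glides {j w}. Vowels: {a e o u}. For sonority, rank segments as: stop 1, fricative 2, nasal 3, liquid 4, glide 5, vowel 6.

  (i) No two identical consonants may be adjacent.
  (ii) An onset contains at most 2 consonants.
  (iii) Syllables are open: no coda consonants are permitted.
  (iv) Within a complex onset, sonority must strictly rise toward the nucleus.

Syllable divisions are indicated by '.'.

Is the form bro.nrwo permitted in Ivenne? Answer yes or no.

no

bro.nrwo — violates constraint (ii): syllable 2 onset /nrw/ has 3 consonants (> 2) → not permitted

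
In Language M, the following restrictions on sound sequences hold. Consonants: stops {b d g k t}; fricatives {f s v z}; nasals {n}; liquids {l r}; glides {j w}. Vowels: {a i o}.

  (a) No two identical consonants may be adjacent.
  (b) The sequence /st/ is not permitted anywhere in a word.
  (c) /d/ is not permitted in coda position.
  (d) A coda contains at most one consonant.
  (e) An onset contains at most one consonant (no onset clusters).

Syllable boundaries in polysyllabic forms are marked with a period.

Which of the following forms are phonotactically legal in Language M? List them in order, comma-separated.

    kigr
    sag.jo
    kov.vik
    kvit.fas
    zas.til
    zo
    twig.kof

sag.jo, zo

kigr — violates constraint (d): syllable 1 coda /gr/ has 2 consonants (> 1) → phonotactically illegal
sag.jo — σ1 onset /s/, coda /g/ ok; σ2 onset /j/, coda /∅/ ok → phonotactically legal
kov.vik — violates constraint (a): adjacent identical consonants /vv/ → phonotactically illegal
kvit.fas — violates constraint (e): syllable 1 onset /kv/ has 2 consonants (> 1) → phonotactically illegal
zas.til — violates constraint (b): contains banned sequence /st/ → phonotactically illegal
zo — σ1 onset /z/, coda /∅/ ok → phonotactically legal
twig.kof — violates constraint (e): syllable 1 onset /tw/ has 2 consonants (> 1) → phonotactically illegal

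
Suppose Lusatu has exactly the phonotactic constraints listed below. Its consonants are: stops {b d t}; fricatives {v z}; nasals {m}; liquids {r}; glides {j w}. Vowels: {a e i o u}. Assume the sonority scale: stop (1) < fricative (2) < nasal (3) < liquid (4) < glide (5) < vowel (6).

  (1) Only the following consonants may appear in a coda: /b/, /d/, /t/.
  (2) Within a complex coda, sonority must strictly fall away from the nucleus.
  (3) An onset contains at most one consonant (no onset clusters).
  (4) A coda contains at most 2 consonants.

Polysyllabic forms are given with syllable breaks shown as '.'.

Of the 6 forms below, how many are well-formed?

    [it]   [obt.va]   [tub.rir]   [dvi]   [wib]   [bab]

3

[it] — σ1 onset /∅/, coda /t/ ok → well-formed
[obt.va] — violates constraint 2: syllable 1 coda /bt/: /b/ (stop, 1) → /t/ (stop, 1) does not fall → ill-formed
[tub.rir] — violates constraint 1: syllable 2 coda contains /r/, which is not a licensed coda consonant → ill-formed
[dvi] — violates constraint 3: syllable 1 onset /dv/ has 2 consonants (> 1) → ill-formed
[wib] — σ1 onset /w/, coda /b/ ok → well-formed
[bab] — σ1 onset /b/, coda /b/ ok → well-formed
Well-formed: [it], [wib], [bab] → 3.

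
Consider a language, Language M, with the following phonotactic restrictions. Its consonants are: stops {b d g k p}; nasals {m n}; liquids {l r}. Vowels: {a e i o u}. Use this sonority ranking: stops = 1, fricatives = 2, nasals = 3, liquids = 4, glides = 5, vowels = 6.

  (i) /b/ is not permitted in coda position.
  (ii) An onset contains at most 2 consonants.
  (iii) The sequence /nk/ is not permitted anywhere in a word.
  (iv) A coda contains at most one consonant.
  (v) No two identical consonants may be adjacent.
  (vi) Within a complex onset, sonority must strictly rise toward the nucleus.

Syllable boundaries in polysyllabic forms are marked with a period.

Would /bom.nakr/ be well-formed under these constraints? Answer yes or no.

/bom.nakr/ — violates constraint (iv): syllable 2 coda /kr/ has 2 consonants (> 1) → ill-formed

no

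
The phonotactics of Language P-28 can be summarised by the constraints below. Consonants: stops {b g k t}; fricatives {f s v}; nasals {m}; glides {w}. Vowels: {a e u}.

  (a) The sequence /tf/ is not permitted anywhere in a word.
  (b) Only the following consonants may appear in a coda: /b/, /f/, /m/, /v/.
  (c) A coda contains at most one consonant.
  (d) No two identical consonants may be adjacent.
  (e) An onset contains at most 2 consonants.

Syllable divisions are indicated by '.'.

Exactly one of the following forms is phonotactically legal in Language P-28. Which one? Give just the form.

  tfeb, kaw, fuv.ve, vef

tfeb — violates constraint (a): contains banned sequence /tf/ → phonotactically illegal
kaw — violates constraint (b): syllable 1 coda contains /w/, which is not a licensed coda consonant → phonotactically illegal
fuv.ve — violates constraint (d): adjacent identical consonants /vv/ → phonotactically illegal
vef — σ1 onset /v/, coda /f/ ok → phonotactically legal

vef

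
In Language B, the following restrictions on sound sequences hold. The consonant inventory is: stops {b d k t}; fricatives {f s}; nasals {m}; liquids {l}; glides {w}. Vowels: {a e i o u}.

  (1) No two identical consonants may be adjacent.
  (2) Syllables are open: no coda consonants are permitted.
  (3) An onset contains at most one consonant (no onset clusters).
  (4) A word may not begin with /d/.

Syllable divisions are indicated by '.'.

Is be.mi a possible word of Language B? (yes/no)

be.mi — σ1 onset /b/, coda /∅/ ok; σ2 onset /m/, coda /∅/ ok → licit

yes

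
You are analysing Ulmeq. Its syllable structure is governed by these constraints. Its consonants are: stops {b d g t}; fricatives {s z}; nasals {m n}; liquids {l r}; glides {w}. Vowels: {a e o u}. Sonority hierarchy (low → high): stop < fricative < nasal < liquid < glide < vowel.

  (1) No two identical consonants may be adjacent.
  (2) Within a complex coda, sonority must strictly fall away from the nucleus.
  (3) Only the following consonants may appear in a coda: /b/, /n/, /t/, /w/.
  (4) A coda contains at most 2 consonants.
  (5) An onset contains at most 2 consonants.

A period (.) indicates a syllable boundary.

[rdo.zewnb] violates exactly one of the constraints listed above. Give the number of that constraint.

4

[rdo.zewnb]: syllable 2 coda /wnb/ has 3 consonants (> 2).
This is a violation of constraint 4: "A coda contains at most 2 consonants."
The remaining constraints (1, 2, 3, 5) are satisfied.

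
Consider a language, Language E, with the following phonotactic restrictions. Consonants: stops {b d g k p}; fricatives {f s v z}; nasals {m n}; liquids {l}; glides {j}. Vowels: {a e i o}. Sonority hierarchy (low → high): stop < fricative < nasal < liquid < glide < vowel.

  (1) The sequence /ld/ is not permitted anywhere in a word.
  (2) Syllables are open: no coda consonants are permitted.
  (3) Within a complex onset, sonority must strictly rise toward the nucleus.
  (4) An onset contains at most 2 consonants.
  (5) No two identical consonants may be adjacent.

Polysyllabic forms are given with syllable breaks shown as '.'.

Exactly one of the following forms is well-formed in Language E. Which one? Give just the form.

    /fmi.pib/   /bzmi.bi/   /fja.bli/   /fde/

/fmi.pib/ — violates constraint 2: syllable 2 coda /b/ has 1 consonant (> 0) → ill-formed
/bzmi.bi/ — violates constraint 4: syllable 1 onset /bzm/ has 3 consonants (> 2) → ill-formed
/fja.bli/ — σ1 onset /fj/ (2→5 rises), coda /∅/ ok; σ2 onset /bl/ (1→4 rises), coda /∅/ ok → well-formed
/fde/ — violates constraint 3: syllable 1 onset /fd/: /f/ (fricative, 2) → /d/ (stop, 1) does not rise → ill-formed

/fja.bli/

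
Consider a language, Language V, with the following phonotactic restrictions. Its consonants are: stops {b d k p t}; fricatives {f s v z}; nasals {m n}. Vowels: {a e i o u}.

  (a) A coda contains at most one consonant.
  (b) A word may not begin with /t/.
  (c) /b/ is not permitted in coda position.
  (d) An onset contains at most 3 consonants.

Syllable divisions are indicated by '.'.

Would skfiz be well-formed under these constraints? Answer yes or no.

skfiz — σ1 onset /skf/ (3C), coda /z/ ok → well-formed

yes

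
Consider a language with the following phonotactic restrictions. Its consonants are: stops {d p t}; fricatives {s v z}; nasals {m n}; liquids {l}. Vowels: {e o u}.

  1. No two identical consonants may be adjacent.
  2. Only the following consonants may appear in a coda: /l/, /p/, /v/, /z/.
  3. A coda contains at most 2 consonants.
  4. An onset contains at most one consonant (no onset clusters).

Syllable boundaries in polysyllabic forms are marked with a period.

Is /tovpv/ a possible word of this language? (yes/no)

no

/tovpv/ — violates constraint 3: syllable 1 coda /vpv/ has 3 consonants (> 2) → illicit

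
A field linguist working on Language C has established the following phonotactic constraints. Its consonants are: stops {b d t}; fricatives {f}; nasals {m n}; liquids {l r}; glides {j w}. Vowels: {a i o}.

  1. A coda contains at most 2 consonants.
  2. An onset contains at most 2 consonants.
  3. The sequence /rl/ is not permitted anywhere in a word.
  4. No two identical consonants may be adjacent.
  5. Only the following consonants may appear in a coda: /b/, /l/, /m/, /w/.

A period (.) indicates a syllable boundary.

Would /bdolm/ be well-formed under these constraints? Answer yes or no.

/bdolm/ — σ1 onset /bd/ (2C), coda /lm/ (2C) ok → well-formed

yes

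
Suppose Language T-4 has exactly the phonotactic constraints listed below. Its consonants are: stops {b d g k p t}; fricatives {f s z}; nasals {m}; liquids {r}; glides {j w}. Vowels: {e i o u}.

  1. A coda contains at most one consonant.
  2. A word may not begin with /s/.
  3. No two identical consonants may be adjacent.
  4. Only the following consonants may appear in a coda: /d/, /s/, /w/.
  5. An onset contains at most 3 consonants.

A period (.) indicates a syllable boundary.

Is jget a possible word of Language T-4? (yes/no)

jget — violates constraint 4: syllable 1 coda contains /t/, which is not a licensed coda consonant → illicit

no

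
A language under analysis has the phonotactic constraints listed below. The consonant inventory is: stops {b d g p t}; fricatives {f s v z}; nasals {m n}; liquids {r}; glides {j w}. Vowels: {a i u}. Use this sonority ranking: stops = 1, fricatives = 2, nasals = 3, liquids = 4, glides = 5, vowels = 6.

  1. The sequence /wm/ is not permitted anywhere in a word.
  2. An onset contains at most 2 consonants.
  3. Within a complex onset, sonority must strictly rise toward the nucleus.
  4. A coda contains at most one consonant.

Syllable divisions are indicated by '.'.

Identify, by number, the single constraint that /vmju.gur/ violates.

/vmju.gur/: syllable 1 onset /vmj/ has 3 consonants (> 2).
This is a violation of constraint 2: "An onset contains at most 2 consonants."
The remaining constraints (1, 3, 4) are satisfied.

2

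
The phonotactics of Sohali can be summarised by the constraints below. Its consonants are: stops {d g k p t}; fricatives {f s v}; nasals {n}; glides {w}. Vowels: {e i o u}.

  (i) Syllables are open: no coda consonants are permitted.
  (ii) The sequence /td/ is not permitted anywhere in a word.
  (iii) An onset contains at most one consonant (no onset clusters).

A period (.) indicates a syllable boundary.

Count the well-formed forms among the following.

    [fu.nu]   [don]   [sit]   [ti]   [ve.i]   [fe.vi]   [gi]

[fu.nu] — σ1 onset /f/, coda /∅/ ok; σ2 onset /n/, coda /∅/ ok → well-formed
[don] — violates constraint (i): syllable 1 coda /n/ has 1 consonant (> 0) → ill-formed
[sit] — violates constraint (i): syllable 1 coda /t/ has 1 consonant (> 0) → ill-formed
[ti] — σ1 onset /t/, coda /∅/ ok → well-formed
[ve.i] — σ1 onset /v/, coda /∅/ ok; σ2 onset /∅/, coda /∅/ ok → well-formed
[fe.vi] — σ1 onset /f/, coda /∅/ ok; σ2 onset /v/, coda /∅/ ok → well-formed
[gi] — σ1 onset /g/, coda /∅/ ok → well-formed
Well-formed: [fu.nu], [ti], [ve.i], [fe.vi], [gi] → 5.

5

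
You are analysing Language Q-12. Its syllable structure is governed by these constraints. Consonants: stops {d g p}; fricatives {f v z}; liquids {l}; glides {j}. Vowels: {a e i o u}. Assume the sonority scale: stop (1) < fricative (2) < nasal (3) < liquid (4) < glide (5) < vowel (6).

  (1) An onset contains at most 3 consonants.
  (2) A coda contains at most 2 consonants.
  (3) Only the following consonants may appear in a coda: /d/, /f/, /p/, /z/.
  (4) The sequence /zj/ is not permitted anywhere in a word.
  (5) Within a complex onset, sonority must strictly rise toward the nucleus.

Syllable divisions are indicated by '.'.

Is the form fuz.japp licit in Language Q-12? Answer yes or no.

fuz.japp — violates constraint 4: contains banned sequence /zj/ → illicit

no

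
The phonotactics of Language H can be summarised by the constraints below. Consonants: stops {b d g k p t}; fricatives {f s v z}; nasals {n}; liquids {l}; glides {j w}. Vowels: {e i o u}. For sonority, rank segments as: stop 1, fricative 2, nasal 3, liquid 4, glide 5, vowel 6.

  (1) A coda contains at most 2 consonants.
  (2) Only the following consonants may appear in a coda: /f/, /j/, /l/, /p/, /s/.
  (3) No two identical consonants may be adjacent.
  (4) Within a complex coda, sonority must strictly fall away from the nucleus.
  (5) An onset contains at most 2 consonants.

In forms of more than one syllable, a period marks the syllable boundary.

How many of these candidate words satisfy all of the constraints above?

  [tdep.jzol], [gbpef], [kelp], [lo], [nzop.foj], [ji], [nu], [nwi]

[tdep.jzol] — σ1 onset /td/ (2C), coda /p/ ok; σ2 onset /jz/ (2C), coda /l/ ok → licit
[gbpef] — violates constraint 5: syllable 1 onset /gbp/ has 3 consonants (> 2) → illicit
[kelp] — σ1 onset /k/, coda /lp/ (4→1 falls) ok → licit
[lo] — σ1 onset /l/, coda /∅/ ok → licit
[nzop.foj] — σ1 onset /nz/ (2C), coda /p/ ok; σ2 onset /f/, coda /j/ ok → licit
[ji] — σ1 onset /j/, coda /∅/ ok → licit
[nu] — σ1 onset /n/, coda /∅/ ok → licit
[nwi] — σ1 onset /nw/ (2C), coda /∅/ ok → licit
Licit: [tdep.jzol], [kelp], [lo], [nzop.foj], [ji], [nu], [nwi] → 7.

7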